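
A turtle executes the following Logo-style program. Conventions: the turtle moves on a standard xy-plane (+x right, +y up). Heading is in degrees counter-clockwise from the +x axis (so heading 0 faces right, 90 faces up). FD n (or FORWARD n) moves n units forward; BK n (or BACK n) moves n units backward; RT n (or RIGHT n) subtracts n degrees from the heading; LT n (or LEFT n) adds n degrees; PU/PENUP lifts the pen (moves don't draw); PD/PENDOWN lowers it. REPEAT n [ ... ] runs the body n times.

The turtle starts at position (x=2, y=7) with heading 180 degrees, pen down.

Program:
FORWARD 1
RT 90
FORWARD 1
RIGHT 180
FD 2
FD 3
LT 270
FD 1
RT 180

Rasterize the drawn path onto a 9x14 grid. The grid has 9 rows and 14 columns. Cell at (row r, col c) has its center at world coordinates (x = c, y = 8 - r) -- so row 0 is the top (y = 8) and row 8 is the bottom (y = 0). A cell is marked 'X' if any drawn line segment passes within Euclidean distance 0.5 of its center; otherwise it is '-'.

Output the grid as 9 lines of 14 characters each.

Answer: -X------------
-XX-----------
-X------------
-X------------
-X------------
XX------------
--------------
--------------
--------------

Derivation:
Segment 0: (2,7) -> (1,7)
Segment 1: (1,7) -> (1,8)
Segment 2: (1,8) -> (1,6)
Segment 3: (1,6) -> (1,3)
Segment 4: (1,3) -> (0,3)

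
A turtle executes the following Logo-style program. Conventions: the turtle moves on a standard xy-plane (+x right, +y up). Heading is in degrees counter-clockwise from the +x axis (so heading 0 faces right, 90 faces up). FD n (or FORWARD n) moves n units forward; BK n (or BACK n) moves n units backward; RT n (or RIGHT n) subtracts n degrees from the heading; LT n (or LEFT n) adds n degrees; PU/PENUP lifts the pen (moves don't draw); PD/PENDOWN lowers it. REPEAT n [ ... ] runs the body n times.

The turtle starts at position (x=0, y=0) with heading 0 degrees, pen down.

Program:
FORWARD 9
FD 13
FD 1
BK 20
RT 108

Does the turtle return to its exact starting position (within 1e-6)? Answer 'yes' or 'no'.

Answer: no

Derivation:
Executing turtle program step by step:
Start: pos=(0,0), heading=0, pen down
FD 9: (0,0) -> (9,0) [heading=0, draw]
FD 13: (9,0) -> (22,0) [heading=0, draw]
FD 1: (22,0) -> (23,0) [heading=0, draw]
BK 20: (23,0) -> (3,0) [heading=0, draw]
RT 108: heading 0 -> 252
Final: pos=(3,0), heading=252, 4 segment(s) drawn

Start position: (0, 0)
Final position: (3, 0)
Distance = 3; >= 1e-6 -> NOT closed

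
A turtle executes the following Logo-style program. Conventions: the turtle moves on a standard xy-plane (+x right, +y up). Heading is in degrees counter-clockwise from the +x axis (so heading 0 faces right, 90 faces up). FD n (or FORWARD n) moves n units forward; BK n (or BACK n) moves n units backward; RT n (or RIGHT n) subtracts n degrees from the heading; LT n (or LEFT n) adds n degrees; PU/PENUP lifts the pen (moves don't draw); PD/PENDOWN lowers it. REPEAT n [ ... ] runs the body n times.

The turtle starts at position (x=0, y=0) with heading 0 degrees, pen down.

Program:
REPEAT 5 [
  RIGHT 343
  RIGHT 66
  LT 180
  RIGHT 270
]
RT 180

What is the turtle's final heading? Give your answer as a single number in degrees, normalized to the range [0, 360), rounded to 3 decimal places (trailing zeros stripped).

Answer: 205

Derivation:
Executing turtle program step by step:
Start: pos=(0,0), heading=0, pen down
REPEAT 5 [
  -- iteration 1/5 --
  RT 343: heading 0 -> 17
  RT 66: heading 17 -> 311
  LT 180: heading 311 -> 131
  RT 270: heading 131 -> 221
  -- iteration 2/5 --
  RT 343: heading 221 -> 238
  RT 66: heading 238 -> 172
  LT 180: heading 172 -> 352
  RT 270: heading 352 -> 82
  -- iteration 3/5 --
  RT 343: heading 82 -> 99
  RT 66: heading 99 -> 33
  LT 180: heading 33 -> 213
  RT 270: heading 213 -> 303
  -- iteration 4/5 --
  RT 343: heading 303 -> 320
  RT 66: heading 320 -> 254
  LT 180: heading 254 -> 74
  RT 270: heading 74 -> 164
  -- iteration 5/5 --
  RT 343: heading 164 -> 181
  RT 66: heading 181 -> 115
  LT 180: heading 115 -> 295
  RT 270: heading 295 -> 25
]
RT 180: heading 25 -> 205
Final: pos=(0,0), heading=205, 0 segment(s) drawn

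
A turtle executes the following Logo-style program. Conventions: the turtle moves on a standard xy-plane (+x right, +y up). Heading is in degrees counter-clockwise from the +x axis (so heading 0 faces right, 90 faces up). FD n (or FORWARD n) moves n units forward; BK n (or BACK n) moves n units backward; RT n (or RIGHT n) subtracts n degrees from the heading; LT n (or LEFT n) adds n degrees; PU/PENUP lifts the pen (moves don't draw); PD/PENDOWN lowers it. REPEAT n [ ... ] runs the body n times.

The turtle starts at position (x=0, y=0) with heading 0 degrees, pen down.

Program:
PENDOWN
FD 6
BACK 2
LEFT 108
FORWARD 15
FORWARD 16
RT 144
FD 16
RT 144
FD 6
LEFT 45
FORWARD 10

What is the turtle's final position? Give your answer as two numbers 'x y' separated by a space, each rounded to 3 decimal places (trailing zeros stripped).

Executing turtle program step by step:
Start: pos=(0,0), heading=0, pen down
PD: pen down
FD 6: (0,0) -> (6,0) [heading=0, draw]
BK 2: (6,0) -> (4,0) [heading=0, draw]
LT 108: heading 0 -> 108
FD 15: (4,0) -> (-0.635,14.266) [heading=108, draw]
FD 16: (-0.635,14.266) -> (-5.58,29.483) [heading=108, draw]
RT 144: heading 108 -> 324
FD 16: (-5.58,29.483) -> (7.365,20.078) [heading=324, draw]
RT 144: heading 324 -> 180
FD 6: (7.365,20.078) -> (1.365,20.078) [heading=180, draw]
LT 45: heading 180 -> 225
FD 10: (1.365,20.078) -> (-5.706,13.007) [heading=225, draw]
Final: pos=(-5.706,13.007), heading=225, 7 segment(s) drawn

Answer: -5.706 13.007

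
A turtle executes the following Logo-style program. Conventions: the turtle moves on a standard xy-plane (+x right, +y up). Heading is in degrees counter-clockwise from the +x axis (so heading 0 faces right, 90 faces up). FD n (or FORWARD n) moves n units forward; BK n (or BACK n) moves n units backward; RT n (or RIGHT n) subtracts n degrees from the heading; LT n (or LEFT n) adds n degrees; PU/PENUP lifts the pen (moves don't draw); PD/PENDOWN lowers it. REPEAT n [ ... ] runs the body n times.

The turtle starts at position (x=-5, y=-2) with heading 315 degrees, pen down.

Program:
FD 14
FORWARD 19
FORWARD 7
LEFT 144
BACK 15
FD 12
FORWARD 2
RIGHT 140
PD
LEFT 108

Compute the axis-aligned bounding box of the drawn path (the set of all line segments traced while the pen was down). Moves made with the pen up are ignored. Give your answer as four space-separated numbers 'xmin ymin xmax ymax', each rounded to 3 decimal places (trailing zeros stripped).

Executing turtle program step by step:
Start: pos=(-5,-2), heading=315, pen down
FD 14: (-5,-2) -> (4.899,-11.899) [heading=315, draw]
FD 19: (4.899,-11.899) -> (18.335,-25.335) [heading=315, draw]
FD 7: (18.335,-25.335) -> (23.284,-30.284) [heading=315, draw]
LT 144: heading 315 -> 99
BK 15: (23.284,-30.284) -> (25.631,-45.1) [heading=99, draw]
FD 12: (25.631,-45.1) -> (23.754,-33.247) [heading=99, draw]
FD 2: (23.754,-33.247) -> (23.441,-31.272) [heading=99, draw]
RT 140: heading 99 -> 319
PD: pen down
LT 108: heading 319 -> 67
Final: pos=(23.441,-31.272), heading=67, 6 segment(s) drawn

Segment endpoints: x in {-5, 4.899, 18.335, 23.284, 23.441, 23.754, 25.631}, y in {-45.1, -33.247, -31.272, -30.284, -25.335, -11.899, -2}
xmin=-5, ymin=-45.1, xmax=25.631, ymax=-2

Answer: -5 -45.1 25.631 -2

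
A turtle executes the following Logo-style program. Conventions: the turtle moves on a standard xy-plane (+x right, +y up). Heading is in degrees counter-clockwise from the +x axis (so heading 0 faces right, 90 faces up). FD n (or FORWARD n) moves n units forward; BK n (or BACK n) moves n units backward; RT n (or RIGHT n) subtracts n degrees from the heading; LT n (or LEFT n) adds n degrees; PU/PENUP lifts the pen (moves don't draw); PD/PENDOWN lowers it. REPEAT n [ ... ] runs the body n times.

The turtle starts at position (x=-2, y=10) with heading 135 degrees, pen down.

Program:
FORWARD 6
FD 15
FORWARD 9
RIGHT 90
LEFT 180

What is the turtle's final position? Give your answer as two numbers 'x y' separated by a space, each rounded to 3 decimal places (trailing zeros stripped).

Answer: -23.213 31.213

Derivation:
Executing turtle program step by step:
Start: pos=(-2,10), heading=135, pen down
FD 6: (-2,10) -> (-6.243,14.243) [heading=135, draw]
FD 15: (-6.243,14.243) -> (-16.849,24.849) [heading=135, draw]
FD 9: (-16.849,24.849) -> (-23.213,31.213) [heading=135, draw]
RT 90: heading 135 -> 45
LT 180: heading 45 -> 225
Final: pos=(-23.213,31.213), heading=225, 3 segment(s) drawn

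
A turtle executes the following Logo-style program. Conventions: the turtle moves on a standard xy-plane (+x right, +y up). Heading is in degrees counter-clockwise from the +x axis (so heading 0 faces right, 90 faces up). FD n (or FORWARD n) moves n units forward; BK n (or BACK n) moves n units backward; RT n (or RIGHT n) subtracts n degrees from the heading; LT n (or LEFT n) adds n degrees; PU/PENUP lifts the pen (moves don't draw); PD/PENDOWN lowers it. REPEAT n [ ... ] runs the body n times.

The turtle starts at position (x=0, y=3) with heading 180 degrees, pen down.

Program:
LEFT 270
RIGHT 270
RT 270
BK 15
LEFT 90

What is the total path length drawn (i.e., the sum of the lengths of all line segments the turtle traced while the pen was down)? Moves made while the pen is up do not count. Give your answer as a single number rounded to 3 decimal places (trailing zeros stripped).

Answer: 15

Derivation:
Executing turtle program step by step:
Start: pos=(0,3), heading=180, pen down
LT 270: heading 180 -> 90
RT 270: heading 90 -> 180
RT 270: heading 180 -> 270
BK 15: (0,3) -> (0,18) [heading=270, draw]
LT 90: heading 270 -> 0
Final: pos=(0,18), heading=0, 1 segment(s) drawn

Segment lengths:
  seg 1: (0,3) -> (0,18), length = 15
Total = 15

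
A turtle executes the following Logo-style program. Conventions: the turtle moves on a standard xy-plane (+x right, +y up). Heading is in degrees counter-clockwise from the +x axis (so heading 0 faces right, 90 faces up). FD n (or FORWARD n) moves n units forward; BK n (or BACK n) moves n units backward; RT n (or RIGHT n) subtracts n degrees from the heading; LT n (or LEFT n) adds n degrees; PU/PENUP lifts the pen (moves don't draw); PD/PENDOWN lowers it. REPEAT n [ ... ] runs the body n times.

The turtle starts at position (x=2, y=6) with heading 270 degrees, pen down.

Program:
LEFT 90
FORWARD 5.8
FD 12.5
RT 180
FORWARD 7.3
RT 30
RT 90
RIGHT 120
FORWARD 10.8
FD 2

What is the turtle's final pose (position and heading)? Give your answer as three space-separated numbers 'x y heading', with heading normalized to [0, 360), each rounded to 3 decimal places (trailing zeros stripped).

Executing turtle program step by step:
Start: pos=(2,6), heading=270, pen down
LT 90: heading 270 -> 0
FD 5.8: (2,6) -> (7.8,6) [heading=0, draw]
FD 12.5: (7.8,6) -> (20.3,6) [heading=0, draw]
RT 180: heading 0 -> 180
FD 7.3: (20.3,6) -> (13,6) [heading=180, draw]
RT 30: heading 180 -> 150
RT 90: heading 150 -> 60
RT 120: heading 60 -> 300
FD 10.8: (13,6) -> (18.4,-3.353) [heading=300, draw]
FD 2: (18.4,-3.353) -> (19.4,-5.085) [heading=300, draw]
Final: pos=(19.4,-5.085), heading=300, 5 segment(s) drawn

Answer: 19.4 -5.085 300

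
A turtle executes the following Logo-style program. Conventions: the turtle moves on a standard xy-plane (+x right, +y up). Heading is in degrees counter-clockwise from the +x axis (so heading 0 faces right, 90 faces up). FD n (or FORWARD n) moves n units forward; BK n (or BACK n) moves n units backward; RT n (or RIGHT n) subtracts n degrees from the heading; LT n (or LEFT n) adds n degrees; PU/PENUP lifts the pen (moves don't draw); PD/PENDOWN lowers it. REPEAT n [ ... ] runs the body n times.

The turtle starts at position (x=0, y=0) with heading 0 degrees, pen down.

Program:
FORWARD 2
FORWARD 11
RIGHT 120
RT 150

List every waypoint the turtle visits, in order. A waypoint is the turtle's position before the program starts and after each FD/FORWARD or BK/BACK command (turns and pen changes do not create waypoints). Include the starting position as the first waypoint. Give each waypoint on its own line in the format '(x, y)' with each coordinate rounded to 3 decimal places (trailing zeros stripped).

Executing turtle program step by step:
Start: pos=(0,0), heading=0, pen down
FD 2: (0,0) -> (2,0) [heading=0, draw]
FD 11: (2,0) -> (13,0) [heading=0, draw]
RT 120: heading 0 -> 240
RT 150: heading 240 -> 90
Final: pos=(13,0), heading=90, 2 segment(s) drawn
Waypoints (3 total):
(0, 0)
(2, 0)
(13, 0)

Answer: (0, 0)
(2, 0)
(13, 0)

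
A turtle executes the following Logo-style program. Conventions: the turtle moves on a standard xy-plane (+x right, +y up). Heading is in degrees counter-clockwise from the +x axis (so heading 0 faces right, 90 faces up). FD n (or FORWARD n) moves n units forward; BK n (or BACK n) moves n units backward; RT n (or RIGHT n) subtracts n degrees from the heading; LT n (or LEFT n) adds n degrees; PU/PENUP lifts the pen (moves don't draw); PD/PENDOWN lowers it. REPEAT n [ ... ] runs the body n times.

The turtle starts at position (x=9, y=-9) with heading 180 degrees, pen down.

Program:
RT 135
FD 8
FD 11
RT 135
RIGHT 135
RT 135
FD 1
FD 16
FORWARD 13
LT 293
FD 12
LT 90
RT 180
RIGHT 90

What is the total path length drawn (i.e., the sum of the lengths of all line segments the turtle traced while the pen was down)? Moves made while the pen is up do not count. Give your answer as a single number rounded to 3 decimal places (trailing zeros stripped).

Answer: 61

Derivation:
Executing turtle program step by step:
Start: pos=(9,-9), heading=180, pen down
RT 135: heading 180 -> 45
FD 8: (9,-9) -> (14.657,-3.343) [heading=45, draw]
FD 11: (14.657,-3.343) -> (22.435,4.435) [heading=45, draw]
RT 135: heading 45 -> 270
RT 135: heading 270 -> 135
RT 135: heading 135 -> 0
FD 1: (22.435,4.435) -> (23.435,4.435) [heading=0, draw]
FD 16: (23.435,4.435) -> (39.435,4.435) [heading=0, draw]
FD 13: (39.435,4.435) -> (52.435,4.435) [heading=0, draw]
LT 293: heading 0 -> 293
FD 12: (52.435,4.435) -> (57.124,-6.611) [heading=293, draw]
LT 90: heading 293 -> 23
RT 180: heading 23 -> 203
RT 90: heading 203 -> 113
Final: pos=(57.124,-6.611), heading=113, 6 segment(s) drawn

Segment lengths:
  seg 1: (9,-9) -> (14.657,-3.343), length = 8
  seg 2: (14.657,-3.343) -> (22.435,4.435), length = 11
  seg 3: (22.435,4.435) -> (23.435,4.435), length = 1
  seg 4: (23.435,4.435) -> (39.435,4.435), length = 16
  seg 5: (39.435,4.435) -> (52.435,4.435), length = 13
  seg 6: (52.435,4.435) -> (57.124,-6.611), length = 12
Total = 61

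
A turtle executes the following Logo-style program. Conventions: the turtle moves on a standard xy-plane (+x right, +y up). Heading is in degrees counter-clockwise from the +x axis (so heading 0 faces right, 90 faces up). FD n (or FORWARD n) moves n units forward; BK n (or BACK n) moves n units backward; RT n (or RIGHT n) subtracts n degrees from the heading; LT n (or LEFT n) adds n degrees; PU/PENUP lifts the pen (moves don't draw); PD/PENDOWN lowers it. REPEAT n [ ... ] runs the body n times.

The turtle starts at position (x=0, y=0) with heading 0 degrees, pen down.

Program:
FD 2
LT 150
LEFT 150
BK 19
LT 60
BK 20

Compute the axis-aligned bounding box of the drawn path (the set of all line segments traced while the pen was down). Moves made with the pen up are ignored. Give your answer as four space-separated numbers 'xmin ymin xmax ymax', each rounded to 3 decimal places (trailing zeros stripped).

Answer: -27.5 0 2 16.454

Derivation:
Executing turtle program step by step:
Start: pos=(0,0), heading=0, pen down
FD 2: (0,0) -> (2,0) [heading=0, draw]
LT 150: heading 0 -> 150
LT 150: heading 150 -> 300
BK 19: (2,0) -> (-7.5,16.454) [heading=300, draw]
LT 60: heading 300 -> 0
BK 20: (-7.5,16.454) -> (-27.5,16.454) [heading=0, draw]
Final: pos=(-27.5,16.454), heading=0, 3 segment(s) drawn

Segment endpoints: x in {-27.5, -7.5, 0, 2}, y in {0, 16.454, 16.454}
xmin=-27.5, ymin=0, xmax=2, ymax=16.454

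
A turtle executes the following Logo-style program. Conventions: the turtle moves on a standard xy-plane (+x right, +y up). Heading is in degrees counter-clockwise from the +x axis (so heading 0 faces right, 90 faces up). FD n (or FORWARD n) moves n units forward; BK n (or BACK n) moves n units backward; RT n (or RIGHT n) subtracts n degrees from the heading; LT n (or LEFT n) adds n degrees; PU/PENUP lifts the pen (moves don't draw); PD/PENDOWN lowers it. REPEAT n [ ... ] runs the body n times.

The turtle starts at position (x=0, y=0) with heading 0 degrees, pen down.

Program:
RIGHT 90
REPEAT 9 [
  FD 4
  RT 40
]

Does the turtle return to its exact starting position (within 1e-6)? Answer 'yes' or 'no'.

Answer: yes

Derivation:
Executing turtle program step by step:
Start: pos=(0,0), heading=0, pen down
RT 90: heading 0 -> 270
REPEAT 9 [
  -- iteration 1/9 --
  FD 4: (0,0) -> (0,-4) [heading=270, draw]
  RT 40: heading 270 -> 230
  -- iteration 2/9 --
  FD 4: (0,-4) -> (-2.571,-7.064) [heading=230, draw]
  RT 40: heading 230 -> 190
  -- iteration 3/9 --
  FD 4: (-2.571,-7.064) -> (-6.51,-7.759) [heading=190, draw]
  RT 40: heading 190 -> 150
  -- iteration 4/9 --
  FD 4: (-6.51,-7.759) -> (-9.974,-5.759) [heading=150, draw]
  RT 40: heading 150 -> 110
  -- iteration 5/9 --
  FD 4: (-9.974,-5.759) -> (-11.343,-2) [heading=110, draw]
  RT 40: heading 110 -> 70
  -- iteration 6/9 --
  FD 4: (-11.343,-2) -> (-9.974,1.759) [heading=70, draw]
  RT 40: heading 70 -> 30
  -- iteration 7/9 --
  FD 4: (-9.974,1.759) -> (-6.51,3.759) [heading=30, draw]
  RT 40: heading 30 -> 350
  -- iteration 8/9 --
  FD 4: (-6.51,3.759) -> (-2.571,3.064) [heading=350, draw]
  RT 40: heading 350 -> 310
  -- iteration 9/9 --
  FD 4: (-2.571,3.064) -> (0,0) [heading=310, draw]
  RT 40: heading 310 -> 270
]
Final: pos=(0,0), heading=270, 9 segment(s) drawn

Start position: (0, 0)
Final position: (0, 0)
Distance = 0; < 1e-6 -> CLOSED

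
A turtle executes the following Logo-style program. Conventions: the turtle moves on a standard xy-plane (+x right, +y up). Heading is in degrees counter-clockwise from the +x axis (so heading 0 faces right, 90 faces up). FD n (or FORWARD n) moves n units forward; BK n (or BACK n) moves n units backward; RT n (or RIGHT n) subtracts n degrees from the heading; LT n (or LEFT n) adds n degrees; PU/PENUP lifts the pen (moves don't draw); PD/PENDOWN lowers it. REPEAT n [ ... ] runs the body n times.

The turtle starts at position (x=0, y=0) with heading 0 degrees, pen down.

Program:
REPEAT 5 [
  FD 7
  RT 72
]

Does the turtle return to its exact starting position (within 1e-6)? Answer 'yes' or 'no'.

Answer: yes

Derivation:
Executing turtle program step by step:
Start: pos=(0,0), heading=0, pen down
REPEAT 5 [
  -- iteration 1/5 --
  FD 7: (0,0) -> (7,0) [heading=0, draw]
  RT 72: heading 0 -> 288
  -- iteration 2/5 --
  FD 7: (7,0) -> (9.163,-6.657) [heading=288, draw]
  RT 72: heading 288 -> 216
  -- iteration 3/5 --
  FD 7: (9.163,-6.657) -> (3.5,-10.772) [heading=216, draw]
  RT 72: heading 216 -> 144
  -- iteration 4/5 --
  FD 7: (3.5,-10.772) -> (-2.163,-6.657) [heading=144, draw]
  RT 72: heading 144 -> 72
  -- iteration 5/5 --
  FD 7: (-2.163,-6.657) -> (0,0) [heading=72, draw]
  RT 72: heading 72 -> 0
]
Final: pos=(0,0), heading=0, 5 segment(s) drawn

Start position: (0, 0)
Final position: (0, 0)
Distance = 0; < 1e-6 -> CLOSED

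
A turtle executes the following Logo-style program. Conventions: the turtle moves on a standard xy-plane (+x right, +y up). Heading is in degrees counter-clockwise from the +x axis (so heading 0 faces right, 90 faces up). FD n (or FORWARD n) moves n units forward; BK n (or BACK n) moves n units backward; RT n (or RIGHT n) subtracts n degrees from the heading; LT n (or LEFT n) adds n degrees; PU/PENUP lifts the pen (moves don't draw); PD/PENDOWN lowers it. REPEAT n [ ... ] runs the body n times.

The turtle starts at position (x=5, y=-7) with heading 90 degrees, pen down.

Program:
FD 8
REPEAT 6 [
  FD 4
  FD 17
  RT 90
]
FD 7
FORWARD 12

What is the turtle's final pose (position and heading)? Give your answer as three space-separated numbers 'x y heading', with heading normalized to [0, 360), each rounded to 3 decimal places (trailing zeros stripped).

Answer: 26 3 270

Derivation:
Executing turtle program step by step:
Start: pos=(5,-7), heading=90, pen down
FD 8: (5,-7) -> (5,1) [heading=90, draw]
REPEAT 6 [
  -- iteration 1/6 --
  FD 4: (5,1) -> (5,5) [heading=90, draw]
  FD 17: (5,5) -> (5,22) [heading=90, draw]
  RT 90: heading 90 -> 0
  -- iteration 2/6 --
  FD 4: (5,22) -> (9,22) [heading=0, draw]
  FD 17: (9,22) -> (26,22) [heading=0, draw]
  RT 90: heading 0 -> 270
  -- iteration 3/6 --
  FD 4: (26,22) -> (26,18) [heading=270, draw]
  FD 17: (26,18) -> (26,1) [heading=270, draw]
  RT 90: heading 270 -> 180
  -- iteration 4/6 --
  FD 4: (26,1) -> (22,1) [heading=180, draw]
  FD 17: (22,1) -> (5,1) [heading=180, draw]
  RT 90: heading 180 -> 90
  -- iteration 5/6 --
  FD 4: (5,1) -> (5,5) [heading=90, draw]
  FD 17: (5,5) -> (5,22) [heading=90, draw]
  RT 90: heading 90 -> 0
  -- iteration 6/6 --
  FD 4: (5,22) -> (9,22) [heading=0, draw]
  FD 17: (9,22) -> (26,22) [heading=0, draw]
  RT 90: heading 0 -> 270
]
FD 7: (26,22) -> (26,15) [heading=270, draw]
FD 12: (26,15) -> (26,3) [heading=270, draw]
Final: pos=(26,3), heading=270, 15 segment(s) drawn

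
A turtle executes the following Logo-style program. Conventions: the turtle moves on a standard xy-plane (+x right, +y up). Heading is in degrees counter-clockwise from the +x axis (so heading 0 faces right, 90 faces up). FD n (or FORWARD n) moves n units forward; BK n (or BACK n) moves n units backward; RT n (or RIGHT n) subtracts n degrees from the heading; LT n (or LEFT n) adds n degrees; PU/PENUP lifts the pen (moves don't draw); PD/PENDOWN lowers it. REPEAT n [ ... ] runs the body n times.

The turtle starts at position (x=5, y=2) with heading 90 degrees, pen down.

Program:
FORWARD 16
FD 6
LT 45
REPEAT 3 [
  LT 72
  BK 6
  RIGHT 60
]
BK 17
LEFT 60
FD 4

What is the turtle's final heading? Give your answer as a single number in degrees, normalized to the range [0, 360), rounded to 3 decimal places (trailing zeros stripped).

Executing turtle program step by step:
Start: pos=(5,2), heading=90, pen down
FD 16: (5,2) -> (5,18) [heading=90, draw]
FD 6: (5,18) -> (5,24) [heading=90, draw]
LT 45: heading 90 -> 135
REPEAT 3 [
  -- iteration 1/3 --
  LT 72: heading 135 -> 207
  BK 6: (5,24) -> (10.346,26.724) [heading=207, draw]
  RT 60: heading 207 -> 147
  -- iteration 2/3 --
  LT 72: heading 147 -> 219
  BK 6: (10.346,26.724) -> (15.009,30.5) [heading=219, draw]
  RT 60: heading 219 -> 159
  -- iteration 3/3 --
  LT 72: heading 159 -> 231
  BK 6: (15.009,30.5) -> (18.785,35.163) [heading=231, draw]
  RT 60: heading 231 -> 171
]
BK 17: (18.785,35.163) -> (35.576,32.503) [heading=171, draw]
LT 60: heading 171 -> 231
FD 4: (35.576,32.503) -> (33.058,29.395) [heading=231, draw]
Final: pos=(33.058,29.395), heading=231, 7 segment(s) drawn

Answer: 231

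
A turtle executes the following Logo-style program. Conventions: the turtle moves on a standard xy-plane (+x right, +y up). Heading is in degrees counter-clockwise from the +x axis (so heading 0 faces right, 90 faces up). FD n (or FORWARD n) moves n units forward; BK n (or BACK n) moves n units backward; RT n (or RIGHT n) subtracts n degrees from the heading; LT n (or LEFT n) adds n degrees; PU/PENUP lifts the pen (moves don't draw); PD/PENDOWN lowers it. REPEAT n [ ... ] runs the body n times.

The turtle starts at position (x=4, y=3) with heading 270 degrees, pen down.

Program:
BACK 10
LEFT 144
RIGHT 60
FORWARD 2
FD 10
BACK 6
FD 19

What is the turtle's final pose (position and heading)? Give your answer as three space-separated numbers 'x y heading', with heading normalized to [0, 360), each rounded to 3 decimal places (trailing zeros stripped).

Answer: 28.863 10.387 354

Derivation:
Executing turtle program step by step:
Start: pos=(4,3), heading=270, pen down
BK 10: (4,3) -> (4,13) [heading=270, draw]
LT 144: heading 270 -> 54
RT 60: heading 54 -> 354
FD 2: (4,13) -> (5.989,12.791) [heading=354, draw]
FD 10: (5.989,12.791) -> (15.934,11.746) [heading=354, draw]
BK 6: (15.934,11.746) -> (9.967,12.373) [heading=354, draw]
FD 19: (9.967,12.373) -> (28.863,10.387) [heading=354, draw]
Final: pos=(28.863,10.387), heading=354, 5 segment(s) drawn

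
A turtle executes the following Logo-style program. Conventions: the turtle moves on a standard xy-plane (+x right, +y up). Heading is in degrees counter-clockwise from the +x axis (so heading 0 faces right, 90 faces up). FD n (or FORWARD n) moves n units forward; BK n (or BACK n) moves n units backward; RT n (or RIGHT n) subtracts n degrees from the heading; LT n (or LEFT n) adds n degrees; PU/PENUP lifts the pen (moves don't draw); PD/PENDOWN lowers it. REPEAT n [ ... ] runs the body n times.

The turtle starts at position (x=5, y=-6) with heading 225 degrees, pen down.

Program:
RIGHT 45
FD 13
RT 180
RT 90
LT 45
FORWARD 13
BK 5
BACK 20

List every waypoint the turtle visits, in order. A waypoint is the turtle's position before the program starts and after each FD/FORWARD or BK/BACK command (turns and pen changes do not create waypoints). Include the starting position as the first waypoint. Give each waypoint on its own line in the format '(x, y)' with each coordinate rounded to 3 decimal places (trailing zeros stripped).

Executing turtle program step by step:
Start: pos=(5,-6), heading=225, pen down
RT 45: heading 225 -> 180
FD 13: (5,-6) -> (-8,-6) [heading=180, draw]
RT 180: heading 180 -> 0
RT 90: heading 0 -> 270
LT 45: heading 270 -> 315
FD 13: (-8,-6) -> (1.192,-15.192) [heading=315, draw]
BK 5: (1.192,-15.192) -> (-2.343,-11.657) [heading=315, draw]
BK 20: (-2.343,-11.657) -> (-16.485,2.485) [heading=315, draw]
Final: pos=(-16.485,2.485), heading=315, 4 segment(s) drawn
Waypoints (5 total):
(5, -6)
(-8, -6)
(1.192, -15.192)
(-2.343, -11.657)
(-16.485, 2.485)

Answer: (5, -6)
(-8, -6)
(1.192, -15.192)
(-2.343, -11.657)
(-16.485, 2.485)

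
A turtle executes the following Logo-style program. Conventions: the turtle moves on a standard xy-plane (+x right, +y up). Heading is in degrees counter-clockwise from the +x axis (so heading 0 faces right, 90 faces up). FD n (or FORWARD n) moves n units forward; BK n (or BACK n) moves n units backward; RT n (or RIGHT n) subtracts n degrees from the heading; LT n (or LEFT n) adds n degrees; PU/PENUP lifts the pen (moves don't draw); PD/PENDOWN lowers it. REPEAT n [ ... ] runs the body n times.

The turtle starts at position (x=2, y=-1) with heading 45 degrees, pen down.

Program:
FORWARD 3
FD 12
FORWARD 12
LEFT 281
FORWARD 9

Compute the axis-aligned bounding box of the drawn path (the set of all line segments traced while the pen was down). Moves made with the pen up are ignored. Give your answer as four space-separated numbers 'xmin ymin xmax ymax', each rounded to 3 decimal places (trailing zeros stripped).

Answer: 2 -1 28.553 18.092

Derivation:
Executing turtle program step by step:
Start: pos=(2,-1), heading=45, pen down
FD 3: (2,-1) -> (4.121,1.121) [heading=45, draw]
FD 12: (4.121,1.121) -> (12.607,9.607) [heading=45, draw]
FD 12: (12.607,9.607) -> (21.092,18.092) [heading=45, draw]
LT 281: heading 45 -> 326
FD 9: (21.092,18.092) -> (28.553,13.059) [heading=326, draw]
Final: pos=(28.553,13.059), heading=326, 4 segment(s) drawn

Segment endpoints: x in {2, 4.121, 12.607, 21.092, 28.553}, y in {-1, 1.121, 9.607, 13.059, 18.092}
xmin=2, ymin=-1, xmax=28.553, ymax=18.092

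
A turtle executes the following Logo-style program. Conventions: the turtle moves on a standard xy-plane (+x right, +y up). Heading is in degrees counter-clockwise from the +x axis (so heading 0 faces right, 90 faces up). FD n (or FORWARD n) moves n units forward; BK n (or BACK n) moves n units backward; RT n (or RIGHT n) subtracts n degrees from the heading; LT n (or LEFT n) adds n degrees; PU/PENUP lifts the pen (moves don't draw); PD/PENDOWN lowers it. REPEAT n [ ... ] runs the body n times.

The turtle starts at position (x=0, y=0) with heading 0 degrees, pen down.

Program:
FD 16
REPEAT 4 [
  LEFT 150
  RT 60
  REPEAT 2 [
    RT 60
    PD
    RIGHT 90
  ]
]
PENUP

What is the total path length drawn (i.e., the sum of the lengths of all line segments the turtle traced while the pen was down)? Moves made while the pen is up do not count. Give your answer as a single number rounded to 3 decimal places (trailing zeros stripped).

Executing turtle program step by step:
Start: pos=(0,0), heading=0, pen down
FD 16: (0,0) -> (16,0) [heading=0, draw]
REPEAT 4 [
  -- iteration 1/4 --
  LT 150: heading 0 -> 150
  RT 60: heading 150 -> 90
  REPEAT 2 [
    -- iteration 1/2 --
    RT 60: heading 90 -> 30
    PD: pen down
    RT 90: heading 30 -> 300
    -- iteration 2/2 --
    RT 60: heading 300 -> 240
    PD: pen down
    RT 90: heading 240 -> 150
  ]
  -- iteration 2/4 --
  LT 150: heading 150 -> 300
  RT 60: heading 300 -> 240
  REPEAT 2 [
    -- iteration 1/2 --
    RT 60: heading 240 -> 180
    PD: pen down
    RT 90: heading 180 -> 90
    -- iteration 2/2 --
    RT 60: heading 90 -> 30
    PD: pen down
    RT 90: heading 30 -> 300
  ]
  -- iteration 3/4 --
  LT 150: heading 300 -> 90
  RT 60: heading 90 -> 30
  REPEAT 2 [
    -- iteration 1/2 --
    RT 60: heading 30 -> 330
    PD: pen down
    RT 90: heading 330 -> 240
    -- iteration 2/2 --
    RT 60: heading 240 -> 180
    PD: pen down
    RT 90: heading 180 -> 90
  ]
  -- iteration 4/4 --
  LT 150: heading 90 -> 240
  RT 60: heading 240 -> 180
  REPEAT 2 [
    -- iteration 1/2 --
    RT 60: heading 180 -> 120
    PD: pen down
    RT 90: heading 120 -> 30
    -- iteration 2/2 --
    RT 60: heading 30 -> 330
    PD: pen down
    RT 90: heading 330 -> 240
  ]
]
PU: pen up
Final: pos=(16,0), heading=240, 1 segment(s) drawn

Segment lengths:
  seg 1: (0,0) -> (16,0), length = 16
Total = 16

Answer: 16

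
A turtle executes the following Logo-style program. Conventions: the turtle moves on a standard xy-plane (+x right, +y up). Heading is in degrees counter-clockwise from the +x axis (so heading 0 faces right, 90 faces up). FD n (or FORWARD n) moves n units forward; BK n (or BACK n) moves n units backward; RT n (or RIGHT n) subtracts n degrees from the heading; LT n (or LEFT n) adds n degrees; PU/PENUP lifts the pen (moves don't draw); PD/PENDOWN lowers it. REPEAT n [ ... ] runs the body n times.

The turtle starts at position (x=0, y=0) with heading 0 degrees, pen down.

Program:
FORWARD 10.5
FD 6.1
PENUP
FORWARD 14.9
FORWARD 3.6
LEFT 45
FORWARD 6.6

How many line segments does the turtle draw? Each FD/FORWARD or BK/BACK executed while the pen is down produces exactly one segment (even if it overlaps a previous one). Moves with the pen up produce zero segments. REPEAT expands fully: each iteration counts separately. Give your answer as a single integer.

Answer: 2

Derivation:
Executing turtle program step by step:
Start: pos=(0,0), heading=0, pen down
FD 10.5: (0,0) -> (10.5,0) [heading=0, draw]
FD 6.1: (10.5,0) -> (16.6,0) [heading=0, draw]
PU: pen up
FD 14.9: (16.6,0) -> (31.5,0) [heading=0, move]
FD 3.6: (31.5,0) -> (35.1,0) [heading=0, move]
LT 45: heading 0 -> 45
FD 6.6: (35.1,0) -> (39.767,4.667) [heading=45, move]
Final: pos=(39.767,4.667), heading=45, 2 segment(s) drawn
Segments drawn: 2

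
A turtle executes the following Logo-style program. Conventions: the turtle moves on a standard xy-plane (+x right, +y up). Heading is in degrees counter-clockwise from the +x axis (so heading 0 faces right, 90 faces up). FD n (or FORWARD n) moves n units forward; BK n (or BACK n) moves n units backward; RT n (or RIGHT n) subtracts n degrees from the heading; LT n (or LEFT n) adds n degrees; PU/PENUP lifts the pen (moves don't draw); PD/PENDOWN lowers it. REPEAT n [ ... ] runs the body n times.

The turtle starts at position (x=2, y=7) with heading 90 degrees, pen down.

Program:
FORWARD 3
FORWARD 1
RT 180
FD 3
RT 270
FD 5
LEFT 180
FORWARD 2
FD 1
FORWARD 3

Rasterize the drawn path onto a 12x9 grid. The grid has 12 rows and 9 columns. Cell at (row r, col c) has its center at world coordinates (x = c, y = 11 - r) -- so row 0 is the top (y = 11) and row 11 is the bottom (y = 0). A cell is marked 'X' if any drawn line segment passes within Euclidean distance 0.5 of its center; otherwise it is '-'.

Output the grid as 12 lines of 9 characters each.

Segment 0: (2,7) -> (2,10)
Segment 1: (2,10) -> (2,11)
Segment 2: (2,11) -> (2,8)
Segment 3: (2,8) -> (7,8)
Segment 4: (7,8) -> (5,8)
Segment 5: (5,8) -> (4,8)
Segment 6: (4,8) -> (1,8)

Answer: --X------
--X------
--X------
-XXXXXXX-
--X------
---------
---------
---------
---------
---------
---------
---------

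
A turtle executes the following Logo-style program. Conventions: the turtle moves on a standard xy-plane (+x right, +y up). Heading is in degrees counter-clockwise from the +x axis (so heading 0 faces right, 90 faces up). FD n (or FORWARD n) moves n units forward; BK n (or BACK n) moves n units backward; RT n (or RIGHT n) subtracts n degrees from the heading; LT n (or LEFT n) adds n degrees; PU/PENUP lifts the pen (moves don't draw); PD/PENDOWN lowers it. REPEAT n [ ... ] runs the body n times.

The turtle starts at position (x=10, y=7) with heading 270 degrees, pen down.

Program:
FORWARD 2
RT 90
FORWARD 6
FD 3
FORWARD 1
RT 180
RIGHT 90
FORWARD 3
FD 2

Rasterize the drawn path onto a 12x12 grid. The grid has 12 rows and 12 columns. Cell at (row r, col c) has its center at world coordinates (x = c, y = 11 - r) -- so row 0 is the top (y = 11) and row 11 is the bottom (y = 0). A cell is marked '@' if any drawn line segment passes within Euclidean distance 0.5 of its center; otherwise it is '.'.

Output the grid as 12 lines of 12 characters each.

Segment 0: (10,7) -> (10,5)
Segment 1: (10,5) -> (4,5)
Segment 2: (4,5) -> (1,5)
Segment 3: (1,5) -> (0,5)
Segment 4: (0,5) -> (0,2)
Segment 5: (0,2) -> (0,0)

Answer: ............
............
............
............
..........@.
..........@.
@@@@@@@@@@@.
@...........
@...........
@...........
@...........
@...........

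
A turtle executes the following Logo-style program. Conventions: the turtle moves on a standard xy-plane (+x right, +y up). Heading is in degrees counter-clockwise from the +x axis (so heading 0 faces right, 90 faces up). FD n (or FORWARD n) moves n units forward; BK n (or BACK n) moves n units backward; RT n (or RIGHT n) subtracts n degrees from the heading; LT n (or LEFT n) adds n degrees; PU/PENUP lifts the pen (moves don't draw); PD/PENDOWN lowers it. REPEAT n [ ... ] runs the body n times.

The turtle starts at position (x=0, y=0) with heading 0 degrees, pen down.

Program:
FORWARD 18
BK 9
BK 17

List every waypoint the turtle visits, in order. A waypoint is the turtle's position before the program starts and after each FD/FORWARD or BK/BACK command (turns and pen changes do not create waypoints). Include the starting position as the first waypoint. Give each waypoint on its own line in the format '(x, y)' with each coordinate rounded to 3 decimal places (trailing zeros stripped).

Answer: (0, 0)
(18, 0)
(9, 0)
(-8, 0)

Derivation:
Executing turtle program step by step:
Start: pos=(0,0), heading=0, pen down
FD 18: (0,0) -> (18,0) [heading=0, draw]
BK 9: (18,0) -> (9,0) [heading=0, draw]
BK 17: (9,0) -> (-8,0) [heading=0, draw]
Final: pos=(-8,0), heading=0, 3 segment(s) drawn
Waypoints (4 total):
(0, 0)
(18, 0)
(9, 0)
(-8, 0)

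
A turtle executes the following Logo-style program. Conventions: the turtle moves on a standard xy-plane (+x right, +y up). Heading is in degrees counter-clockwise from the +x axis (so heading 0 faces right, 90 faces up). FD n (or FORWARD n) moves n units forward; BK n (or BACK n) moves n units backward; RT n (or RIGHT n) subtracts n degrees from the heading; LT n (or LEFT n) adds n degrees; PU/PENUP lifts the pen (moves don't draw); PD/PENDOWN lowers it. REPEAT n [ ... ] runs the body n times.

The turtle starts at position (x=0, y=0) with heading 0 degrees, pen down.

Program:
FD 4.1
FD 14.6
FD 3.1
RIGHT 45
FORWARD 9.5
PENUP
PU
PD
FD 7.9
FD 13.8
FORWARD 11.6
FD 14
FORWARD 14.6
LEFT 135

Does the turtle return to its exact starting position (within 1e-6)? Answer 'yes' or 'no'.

Answer: no

Derivation:
Executing turtle program step by step:
Start: pos=(0,0), heading=0, pen down
FD 4.1: (0,0) -> (4.1,0) [heading=0, draw]
FD 14.6: (4.1,0) -> (18.7,0) [heading=0, draw]
FD 3.1: (18.7,0) -> (21.8,0) [heading=0, draw]
RT 45: heading 0 -> 315
FD 9.5: (21.8,0) -> (28.518,-6.718) [heading=315, draw]
PU: pen up
PU: pen up
PD: pen down
FD 7.9: (28.518,-6.718) -> (34.104,-12.304) [heading=315, draw]
FD 13.8: (34.104,-12.304) -> (43.862,-22.062) [heading=315, draw]
FD 11.6: (43.862,-22.062) -> (52.064,-30.264) [heading=315, draw]
FD 14: (52.064,-30.264) -> (61.964,-40.164) [heading=315, draw]
FD 14.6: (61.964,-40.164) -> (72.287,-50.487) [heading=315, draw]
LT 135: heading 315 -> 90
Final: pos=(72.287,-50.487), heading=90, 9 segment(s) drawn

Start position: (0, 0)
Final position: (72.287, -50.487)
Distance = 88.173; >= 1e-6 -> NOT closed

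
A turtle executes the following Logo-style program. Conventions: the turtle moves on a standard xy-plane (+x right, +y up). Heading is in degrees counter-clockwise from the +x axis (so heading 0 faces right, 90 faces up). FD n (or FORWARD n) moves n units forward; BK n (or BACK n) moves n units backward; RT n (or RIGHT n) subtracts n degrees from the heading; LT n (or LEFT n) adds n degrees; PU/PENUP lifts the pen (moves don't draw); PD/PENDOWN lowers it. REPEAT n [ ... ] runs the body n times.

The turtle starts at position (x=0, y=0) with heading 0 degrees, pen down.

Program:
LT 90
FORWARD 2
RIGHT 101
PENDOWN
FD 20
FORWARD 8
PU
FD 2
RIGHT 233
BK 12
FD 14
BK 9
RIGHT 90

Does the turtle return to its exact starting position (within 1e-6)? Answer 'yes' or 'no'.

Executing turtle program step by step:
Start: pos=(0,0), heading=0, pen down
LT 90: heading 0 -> 90
FD 2: (0,0) -> (0,2) [heading=90, draw]
RT 101: heading 90 -> 349
PD: pen down
FD 20: (0,2) -> (19.633,-1.816) [heading=349, draw]
FD 8: (19.633,-1.816) -> (27.486,-3.343) [heading=349, draw]
PU: pen up
FD 2: (27.486,-3.343) -> (29.449,-3.724) [heading=349, move]
RT 233: heading 349 -> 116
BK 12: (29.449,-3.724) -> (34.709,-14.51) [heading=116, move]
FD 14: (34.709,-14.51) -> (28.572,-1.927) [heading=116, move]
BK 9: (28.572,-1.927) -> (32.517,-10.016) [heading=116, move]
RT 90: heading 116 -> 26
Final: pos=(32.517,-10.016), heading=26, 3 segment(s) drawn

Start position: (0, 0)
Final position: (32.517, -10.016)
Distance = 34.025; >= 1e-6 -> NOT closed

Answer: no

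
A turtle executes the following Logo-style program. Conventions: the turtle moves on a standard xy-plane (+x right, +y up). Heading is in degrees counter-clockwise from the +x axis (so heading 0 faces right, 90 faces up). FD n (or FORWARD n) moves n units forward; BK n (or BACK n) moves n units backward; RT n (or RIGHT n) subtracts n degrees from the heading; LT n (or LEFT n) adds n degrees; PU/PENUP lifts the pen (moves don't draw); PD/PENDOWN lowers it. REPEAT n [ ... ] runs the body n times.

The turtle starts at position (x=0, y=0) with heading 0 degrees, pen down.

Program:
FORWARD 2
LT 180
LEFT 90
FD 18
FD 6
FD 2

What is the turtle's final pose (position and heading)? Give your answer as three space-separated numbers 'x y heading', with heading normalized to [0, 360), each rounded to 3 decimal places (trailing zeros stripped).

Executing turtle program step by step:
Start: pos=(0,0), heading=0, pen down
FD 2: (0,0) -> (2,0) [heading=0, draw]
LT 180: heading 0 -> 180
LT 90: heading 180 -> 270
FD 18: (2,0) -> (2,-18) [heading=270, draw]
FD 6: (2,-18) -> (2,-24) [heading=270, draw]
FD 2: (2,-24) -> (2,-26) [heading=270, draw]
Final: pos=(2,-26), heading=270, 4 segment(s) drawn

Answer: 2 -26 270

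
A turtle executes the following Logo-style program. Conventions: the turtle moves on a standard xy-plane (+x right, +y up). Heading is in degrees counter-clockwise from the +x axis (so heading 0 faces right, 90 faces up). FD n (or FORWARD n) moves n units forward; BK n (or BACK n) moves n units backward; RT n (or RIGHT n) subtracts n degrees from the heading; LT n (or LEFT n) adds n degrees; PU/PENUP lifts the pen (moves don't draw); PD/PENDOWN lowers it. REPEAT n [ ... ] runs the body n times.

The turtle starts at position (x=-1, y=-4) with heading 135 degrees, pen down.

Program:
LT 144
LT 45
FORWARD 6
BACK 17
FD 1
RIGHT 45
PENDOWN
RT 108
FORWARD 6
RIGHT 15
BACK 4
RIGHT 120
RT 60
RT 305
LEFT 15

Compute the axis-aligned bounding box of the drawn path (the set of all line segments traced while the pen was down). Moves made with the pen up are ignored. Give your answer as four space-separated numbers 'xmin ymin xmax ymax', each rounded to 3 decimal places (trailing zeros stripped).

Executing turtle program step by step:
Start: pos=(-1,-4), heading=135, pen down
LT 144: heading 135 -> 279
LT 45: heading 279 -> 324
FD 6: (-1,-4) -> (3.854,-7.527) [heading=324, draw]
BK 17: (3.854,-7.527) -> (-9.899,2.466) [heading=324, draw]
FD 1: (-9.899,2.466) -> (-9.09,1.878) [heading=324, draw]
RT 45: heading 324 -> 279
PD: pen down
RT 108: heading 279 -> 171
FD 6: (-9.09,1.878) -> (-15.016,2.816) [heading=171, draw]
RT 15: heading 171 -> 156
BK 4: (-15.016,2.816) -> (-11.362,1.19) [heading=156, draw]
RT 120: heading 156 -> 36
RT 60: heading 36 -> 336
RT 305: heading 336 -> 31
LT 15: heading 31 -> 46
Final: pos=(-11.362,1.19), heading=46, 5 segment(s) drawn

Segment endpoints: x in {-15.016, -11.362, -9.899, -9.09, -1, 3.854}, y in {-7.527, -4, 1.19, 1.878, 2.466, 2.816}
xmin=-15.016, ymin=-7.527, xmax=3.854, ymax=2.816

Answer: -15.016 -7.527 3.854 2.816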